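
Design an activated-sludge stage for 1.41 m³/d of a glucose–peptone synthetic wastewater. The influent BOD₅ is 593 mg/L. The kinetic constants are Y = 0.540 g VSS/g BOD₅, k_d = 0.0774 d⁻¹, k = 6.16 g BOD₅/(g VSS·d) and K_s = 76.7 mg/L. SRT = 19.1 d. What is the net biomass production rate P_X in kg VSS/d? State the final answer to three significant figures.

P_X ≈ 0.181 kg VSS/d

From the Monod/SRT balance for a CMAS, S = K_s·(1+k_d θ_c)/[θ_c·(Y k − k_d) − 1] = 76.7 × (1 + 0.0774 × 19.1) / [19.1 × (0.540 × 6.16 − 0.0774) − 1] = 190.1 / 61.06 = 3.113 mg/L.
Observed yield with endogenous decay: Y_obs = Y / (1 + k_d·θ_c) = 0.540 / (1 + 0.0774 × 19.1) = 0.540 / 2.478 = 0.2179 g VSS/g BOD₅.
Substrate removed = Q·(S₀ − S) = 1.41 m³/d × (593 − 3.11) g/m³ = 8.32×10^2 g/d = 0.8317 kg/d.
Biomass produced: P_X = Y_obs·Q·ΔS = 0.2179 × 0.8317 ≈ 0.1812 kg VSS/d.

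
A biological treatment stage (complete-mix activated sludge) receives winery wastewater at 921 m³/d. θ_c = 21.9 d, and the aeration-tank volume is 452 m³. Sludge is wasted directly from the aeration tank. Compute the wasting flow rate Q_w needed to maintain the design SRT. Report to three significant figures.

Q_w ≈ 20.6 m³/d

For wasting at MLVSS concentration, Q_w = V/θ_c = 452.0/21.9 = 20.64 m³/d.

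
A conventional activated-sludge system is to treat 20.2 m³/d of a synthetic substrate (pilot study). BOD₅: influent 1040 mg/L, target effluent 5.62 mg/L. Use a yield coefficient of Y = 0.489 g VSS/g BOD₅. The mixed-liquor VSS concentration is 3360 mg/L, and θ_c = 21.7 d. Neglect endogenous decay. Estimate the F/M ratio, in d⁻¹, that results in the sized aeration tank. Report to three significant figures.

F/M ≈ 0.0948 d⁻¹

V·X = Y·Q·ΔS·θ_c gives V = 0.489 × 20.2 × (1040 − 5.62) × 21.7 / 3360 = 65.99 m³.
Food-to-microorganism ratio F/M = Q S₀ / (V X) = 20.2 × 1040 / (65.99 × 3360) = 0.09475 d⁻¹.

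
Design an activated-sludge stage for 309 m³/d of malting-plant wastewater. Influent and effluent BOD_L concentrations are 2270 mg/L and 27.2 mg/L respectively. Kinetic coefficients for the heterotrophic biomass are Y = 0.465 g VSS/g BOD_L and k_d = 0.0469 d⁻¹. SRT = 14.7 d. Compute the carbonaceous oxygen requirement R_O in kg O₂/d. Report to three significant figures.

Y_obs = Y / (1 + k_d θ_c) = 0.465 / (1 + 0.0469 × 14.7) = 0.465 / 1.689 = 0.2752.
Q·(S₀ − S) = 309 × (2270 − 27.2) × 10⁻³ = 693.0 kg/d removed.
Biomass synthesised: P_X = Y_obs × 693.0 = 190.7 kg VSS/d.
Carbonaceous O₂ demand = substrate oxidised − cell-mass equivalent = 693.0 − 1.42 × 190.7 = 422.2 kg O₂/d.

R_O ≈ 422 kg O₂/d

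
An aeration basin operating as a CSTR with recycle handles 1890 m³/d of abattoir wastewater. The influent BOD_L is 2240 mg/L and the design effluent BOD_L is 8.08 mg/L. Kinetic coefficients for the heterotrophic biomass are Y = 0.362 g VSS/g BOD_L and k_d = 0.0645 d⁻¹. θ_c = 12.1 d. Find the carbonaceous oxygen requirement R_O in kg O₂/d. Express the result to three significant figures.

R_O ≈ 3000 kg O₂/d

The observed yield is Y_obs = Y/(1 + k_d·θ_c) = 0.362 / (1 + 0.0645 × 12.1) = 0.362 / 1.780 = 0.2033 g VSS per g BOD_L removed.
Q·(S₀ − S) = 1890 × (2240 − 8.08) × 10⁻³ = 4218 kg/d removed.
Net sludge production P_X = 0.2033 × 4218 = 857.7 kg VSS/d.
R_O = Q·ΔS − 1.42 P_X = 4218 − 1218 = 3000 kg O₂/d.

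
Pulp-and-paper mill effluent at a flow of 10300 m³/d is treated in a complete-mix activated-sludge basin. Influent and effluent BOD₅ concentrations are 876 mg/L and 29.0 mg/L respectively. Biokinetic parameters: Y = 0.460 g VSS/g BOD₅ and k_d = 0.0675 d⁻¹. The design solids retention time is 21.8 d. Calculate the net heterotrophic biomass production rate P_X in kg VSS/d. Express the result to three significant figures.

P_X ≈ 1620 kg VSS/d

Correct the yield for decay: Y_obs = Y/(1 + k_d θ_c) = 0.460 / (1 + 0.0675 × 21.8) = 0.460 / 2.472 = 0.1861.
ΔS = 876 − 29.0 = 847.0 mg/L, so the substrate removal rate is 10300 × 847.0/1000 = 8724 kg BOD₅/d.
Biomass produced: P_X = Y_obs·Q·ΔS = 0.1861 × 8724 ≈ 1624 kg VSS/d.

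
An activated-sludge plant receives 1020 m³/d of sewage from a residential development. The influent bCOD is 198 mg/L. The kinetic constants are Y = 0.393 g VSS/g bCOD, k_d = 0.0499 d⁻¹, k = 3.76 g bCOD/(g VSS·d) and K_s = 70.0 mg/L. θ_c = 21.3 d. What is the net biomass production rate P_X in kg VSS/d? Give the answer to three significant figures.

P_X ≈ 37.5 kg VSS/d

From the Monod/SRT balance for a CMAS, S = K_s·(1+k_d θ_c)/[θ_c·(Y k − k_d) − 1] = 70.0 × (1 + 0.0499 × 21.3) / [21.3 × (0.393 × 3.76 − 0.0499) − 1] = 144.4 / 29.41 = 4.910 mg/L.
Y_obs = Y / (1 + k_d θ_c) = 0.393 / (1 + 0.0499 × 21.3) = 0.393 / 2.063 = 0.1905.
Substrate removed = Q·(S₀ − S) = 1020 m³/d × (198 − 4.91) g/m³ = 1.97×10^5 g/d = 197.0 kg/d.
Biomass produced: P_X = Y_obs·Q·ΔS = 0.1905 × 197.0 ≈ 37.52 kg VSS/d.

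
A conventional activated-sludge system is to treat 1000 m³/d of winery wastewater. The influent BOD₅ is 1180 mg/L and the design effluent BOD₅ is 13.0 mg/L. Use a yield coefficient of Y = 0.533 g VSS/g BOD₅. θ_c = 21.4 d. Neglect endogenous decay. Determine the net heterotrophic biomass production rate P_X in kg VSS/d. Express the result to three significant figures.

With endogenous decay neglected, the observed yield equals the true yield: Y_obs = Y = 0.533 g VSS/g BOD₅.
Substrate removed = Q·(S₀ − S) = 1000 m³/d × (1180 − 13.0) g/m³ = 1.17×10^6 g/d = 1167 kg/d.
P_X = Y_obs · Q(S₀ − S) = 0.5330 × 1167 = 622.0 kg VSS/d.

P_X ≈ 622 kg VSS/d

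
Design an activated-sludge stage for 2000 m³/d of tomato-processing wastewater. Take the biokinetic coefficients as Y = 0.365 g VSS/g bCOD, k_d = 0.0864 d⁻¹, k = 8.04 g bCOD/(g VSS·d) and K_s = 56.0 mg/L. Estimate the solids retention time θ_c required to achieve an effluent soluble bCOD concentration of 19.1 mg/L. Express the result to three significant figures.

θ_c ≈ 1.52 d

At the target effluent, Y k S/(K_s+S) = 0.365×8.04×19.1/75.10 = 0.7463 d⁻¹.
θ_c = 1/(μ − k_d) = 1/(0.7463 − 0.0864) = 1/0.6599 = 1.515 d.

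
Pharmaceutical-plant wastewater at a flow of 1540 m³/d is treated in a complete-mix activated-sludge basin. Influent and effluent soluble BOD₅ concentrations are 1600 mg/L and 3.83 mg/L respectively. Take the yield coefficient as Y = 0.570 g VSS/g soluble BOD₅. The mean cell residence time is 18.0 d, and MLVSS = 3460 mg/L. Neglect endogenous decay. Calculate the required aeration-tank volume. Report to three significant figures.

V ≈ 7290 m³

Biomass mass balance (decay neglected): V·X = Y·Q·(S₀ − S)·θ_c, so V = 0.570 × 1540 × (1600 − 3.83) × 18.0 / 3460 = 7289 m³.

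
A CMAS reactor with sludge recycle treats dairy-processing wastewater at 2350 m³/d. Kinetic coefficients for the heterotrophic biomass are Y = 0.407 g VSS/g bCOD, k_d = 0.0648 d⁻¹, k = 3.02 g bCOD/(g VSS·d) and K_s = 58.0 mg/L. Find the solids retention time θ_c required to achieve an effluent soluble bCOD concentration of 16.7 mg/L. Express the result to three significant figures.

θ_c ≈ 4.76 d

At the target effluent, Y k S/(K_s+S) = 0.407×3.02×16.7/74.70 = 0.2748 d⁻¹.
1/θ_c = 0.2748 − 0.0648 = 0.2100 d⁻¹, so θ_c = 4.762 d.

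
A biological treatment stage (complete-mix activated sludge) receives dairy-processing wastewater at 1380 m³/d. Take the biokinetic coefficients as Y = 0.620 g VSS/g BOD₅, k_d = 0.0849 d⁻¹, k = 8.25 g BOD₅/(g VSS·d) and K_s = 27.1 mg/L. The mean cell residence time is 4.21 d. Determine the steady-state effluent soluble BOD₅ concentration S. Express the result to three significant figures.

S ≈ 1.82 mg/L

From the Monod/SRT balance for a CMAS, S = K_s·(1+k_d θ_c)/[θ_c·(Y k − k_d) − 1] = 27.1 × (1 + 0.0849 × 4.21) / [4.21 × (0.620 × 8.25 − 0.0849) − 1] = 36.79 / 20.18 = 1.823 mg/L.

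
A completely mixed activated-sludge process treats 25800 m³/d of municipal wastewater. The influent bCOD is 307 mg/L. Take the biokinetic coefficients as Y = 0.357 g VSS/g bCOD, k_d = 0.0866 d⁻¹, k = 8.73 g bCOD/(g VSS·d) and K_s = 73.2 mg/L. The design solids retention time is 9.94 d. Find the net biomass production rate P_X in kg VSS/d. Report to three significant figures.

Effluent substrate depends only on kinetics and SRT: S = K_s(1 + k_d θ_c) / [θ_c(Yk − k_d) − 1] = 73.2 × (1 + 0.0866 × 9.94) / [9.94 × (0.357 × 8.73 − 0.0866) − 1] = 136.2 / 29.12 = 4.678 mg/L.
Observed yield with endogenous decay: Y_obs = Y / (1 + k_d·θ_c) = 0.357 / (1 + 0.0866 × 9.94) = 0.357 / 1.861 = 0.1919 g VSS/g bCOD.
Substrate removed = Q·(S₀ − S) = 25800 m³/d × (307 − 4.68) g/m³ = 7.8×10^6 g/d = 7800 kg/d.
So the net sludge growth is P_X = 0.1919 × 7800 = 1496 kg VSS/d.

P_X ≈ 1500 kg VSS/d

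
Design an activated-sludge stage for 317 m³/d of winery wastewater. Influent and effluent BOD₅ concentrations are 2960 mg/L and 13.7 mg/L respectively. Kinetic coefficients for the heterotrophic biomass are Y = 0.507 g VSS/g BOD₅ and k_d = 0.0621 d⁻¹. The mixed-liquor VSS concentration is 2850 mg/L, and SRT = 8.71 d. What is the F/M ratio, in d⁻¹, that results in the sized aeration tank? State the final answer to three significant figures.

F/M ≈ 0.351 d⁻¹

Rearranging the biomass balance for a CMAS with decay, V = Y·Q·ΔS·θ_c / [X·(1+k_d θ_c)] = 0.507 × 317 × (2960 − 13.7) × 8.71 / [2850 × (1 + 0.0621 × 8.71)] = 4.12×10^6 / 4392 = 939.2 m³.
F/M = Q·S₀ / (V·X) = 317 × 2960 / (939.2 × 2850) = 0.3506 g BOD₅·(g VSS·d)⁻¹.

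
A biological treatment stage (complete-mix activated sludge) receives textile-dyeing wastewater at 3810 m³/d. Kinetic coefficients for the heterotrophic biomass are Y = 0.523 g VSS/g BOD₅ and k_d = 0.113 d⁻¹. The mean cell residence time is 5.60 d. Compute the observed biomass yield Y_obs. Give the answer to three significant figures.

Y_obs ≈ 0.320 g VSS/g BOD₅

The observed yield is Y_obs = Y/(1 + k_d·θ_c) = 0.523 / (1 + 0.113 × 5.60) = 0.523 / 1.633 = 0.3203 g VSS per g BOD₅ removed.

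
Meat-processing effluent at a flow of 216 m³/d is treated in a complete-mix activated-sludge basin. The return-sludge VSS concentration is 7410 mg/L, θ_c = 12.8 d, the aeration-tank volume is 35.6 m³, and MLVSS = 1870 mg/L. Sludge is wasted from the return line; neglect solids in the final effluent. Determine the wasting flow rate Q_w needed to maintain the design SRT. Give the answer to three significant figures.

Wasting from the return line (neglecting effluent solids): Q_w = V·X / (θ_c·X_r) = 35.60 × 1870 / (12.8 × 7410) = 0.7019 m³/d.

Q_w ≈ 0.702 m³/d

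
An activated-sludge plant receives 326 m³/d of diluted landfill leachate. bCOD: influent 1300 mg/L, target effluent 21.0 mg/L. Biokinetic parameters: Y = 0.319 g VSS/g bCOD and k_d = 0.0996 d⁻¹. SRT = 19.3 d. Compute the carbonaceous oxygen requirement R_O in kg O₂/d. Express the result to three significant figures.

R_O ≈ 352 kg O₂/d

Correct the yield for decay: Y_obs = Y/(1 + k_d θ_c) = 0.319 / (1 + 0.0996 × 19.3) = 0.319 / 2.922 = 0.1092.
Q·(S₀ − S) = 326 × (1300 − 21.0) × 10⁻³ = 417.0 kg/d removed.
P_X = Y_obs·Q·(S₀ − S) = 0.1092 × 417.0 = 45.52 kg VSS/d.
R_O = Q·(S₀ − S) − 1.42·P_X = 417.0 − 1.42 × 45.52 = 352.3 kg O₂/d.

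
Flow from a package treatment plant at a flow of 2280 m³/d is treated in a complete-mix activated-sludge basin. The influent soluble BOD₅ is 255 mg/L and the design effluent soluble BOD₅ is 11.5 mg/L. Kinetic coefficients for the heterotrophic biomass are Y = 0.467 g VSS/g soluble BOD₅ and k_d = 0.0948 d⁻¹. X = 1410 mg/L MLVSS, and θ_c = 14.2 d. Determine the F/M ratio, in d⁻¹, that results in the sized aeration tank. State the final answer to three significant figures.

F/M ≈ 0.371 d⁻¹

From the SRT design equation V = Y Q (S₀−S) θ_c / [X (1 + k_d θ_c)] = 0.467 × 2280 × (255 − 11.5) × 14.2 / [1410 × (1 + 0.0948 × 14.2)] = 3.68×10^6 / 3308 = 1113 m³.
Food-to-microorganism ratio F/M = Q S₀ / (V X) = 2280 × 255 / (1113 × 1410) = 0.3705 d⁻¹.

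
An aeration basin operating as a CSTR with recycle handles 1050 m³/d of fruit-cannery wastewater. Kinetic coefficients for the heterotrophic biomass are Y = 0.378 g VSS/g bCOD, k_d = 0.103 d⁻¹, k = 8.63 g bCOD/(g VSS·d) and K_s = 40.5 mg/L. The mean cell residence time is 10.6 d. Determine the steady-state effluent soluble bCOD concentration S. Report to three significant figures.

S ≈ 2.61 mg/L

Effluent substrate depends only on kinetics and SRT: S = K_s(1 + k_d θ_c) / [θ_c(Yk − k_d) − 1] = 40.5 × (1 + 0.103 × 10.6) / [10.6 × (0.378 × 8.63 − 0.103) − 1] = 84.72 / 32.49 = 2.608 mg/L.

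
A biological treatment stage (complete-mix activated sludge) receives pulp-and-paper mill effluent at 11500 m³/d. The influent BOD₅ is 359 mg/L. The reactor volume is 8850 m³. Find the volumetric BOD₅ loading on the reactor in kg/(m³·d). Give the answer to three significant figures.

Volumetric loading L_v = Q·S₀ / V = 11500 × 359 g/m³ / 8850 m³ = 466.5 g/(m³·d) = 0.4665 kg BOD₅/(m³·d).

L_v ≈ 0.466 kg BOD₅/(m³·d)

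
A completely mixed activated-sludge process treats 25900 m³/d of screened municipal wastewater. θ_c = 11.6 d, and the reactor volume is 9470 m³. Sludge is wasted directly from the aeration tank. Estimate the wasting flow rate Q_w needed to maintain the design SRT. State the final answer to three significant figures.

Q_w ≈ 816 m³/d

For wasting at MLVSS concentration, Q_w = V/θ_c = 9470/11.6 = 816.4 m³/d.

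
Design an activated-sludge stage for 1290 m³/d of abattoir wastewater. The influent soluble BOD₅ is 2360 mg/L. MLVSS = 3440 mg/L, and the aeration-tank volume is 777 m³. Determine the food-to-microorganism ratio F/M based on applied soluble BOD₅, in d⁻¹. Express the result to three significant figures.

F/M ≈ 1.14 d⁻¹

Food-to-microorganism ratio F/M = Q S₀ / (V X) = 1290 × 2360 / (777.0 × 3440) = 1.139 d⁻¹.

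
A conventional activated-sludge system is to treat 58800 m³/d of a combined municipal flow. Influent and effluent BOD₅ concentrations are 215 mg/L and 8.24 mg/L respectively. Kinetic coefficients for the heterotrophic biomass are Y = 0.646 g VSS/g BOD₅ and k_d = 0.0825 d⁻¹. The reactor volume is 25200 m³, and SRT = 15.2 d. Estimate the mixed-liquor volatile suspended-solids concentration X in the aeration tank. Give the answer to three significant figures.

X ≈ 2100 mg/L

Solving the biomass balance for X: X = Y Q (S₀−S) θ_c / [V (1+k_d θ_c)] = 0.646 × 58800 × (215 − 8.24) × 15.2 / [25200 × (1 + 0.0825 × 15.2)] = 2102 mg/L.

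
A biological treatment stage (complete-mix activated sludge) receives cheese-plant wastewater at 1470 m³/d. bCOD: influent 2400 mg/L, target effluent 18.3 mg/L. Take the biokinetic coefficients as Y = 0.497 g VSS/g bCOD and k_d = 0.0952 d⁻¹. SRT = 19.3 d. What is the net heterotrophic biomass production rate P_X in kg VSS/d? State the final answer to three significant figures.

P_X ≈ 613 kg VSS/d

Observed yield with endogenous decay: Y_obs = Y / (1 + k_d·θ_c) = 0.497 / (1 + 0.0952 × 19.3) = 0.497 / 2.837 = 0.1752 g VSS/g bCOD.
Substrate removed = Q·(S₀ − S) = 1470 m³/d × (2400 − 18.3) g/m³ = 3.5×10^6 g/d = 3501 kg/d.
P_X = Y_obs · Q(S₀ − S) = 0.1752 × 3501 = 613.3 kg VSS/d.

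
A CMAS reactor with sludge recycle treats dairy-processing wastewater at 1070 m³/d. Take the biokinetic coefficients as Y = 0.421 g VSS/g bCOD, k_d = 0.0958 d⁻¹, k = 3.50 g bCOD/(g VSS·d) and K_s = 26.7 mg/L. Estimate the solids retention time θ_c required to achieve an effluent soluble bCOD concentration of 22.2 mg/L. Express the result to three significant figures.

θ_c ≈ 1.74 d

At the target effluent, Y k S/(K_s+S) = 0.421×3.50×22.2/48.90 = 0.6690 d⁻¹.
Then 1/θ_c = μ − k_d = 0.6690 − 0.0958 = 0.5732 d⁻¹, giving θ_c = 1.745 d.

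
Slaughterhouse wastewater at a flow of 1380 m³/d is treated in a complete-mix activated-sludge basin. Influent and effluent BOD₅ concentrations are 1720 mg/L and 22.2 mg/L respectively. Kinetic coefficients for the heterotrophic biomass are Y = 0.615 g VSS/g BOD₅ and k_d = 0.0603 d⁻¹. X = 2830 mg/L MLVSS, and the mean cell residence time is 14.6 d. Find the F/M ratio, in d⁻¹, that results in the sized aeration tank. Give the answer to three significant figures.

Rearranging the biomass balance for a CMAS with decay, V = Y·Q·ΔS·θ_c / [X·(1+k_d θ_c)] = 0.615 × 1380 × (1720 − 22.2) × 14.6 / [2830 × (1 + 0.0603 × 14.6)] = 2.1×10^7 / 5321 = 3953 m³.
Food-to-microorganism ratio F/M = Q S₀ / (V X) = 1380 × 1720 / (3953 × 2830) = 0.2122 d⁻¹.

F/M ≈ 0.212 d⁻¹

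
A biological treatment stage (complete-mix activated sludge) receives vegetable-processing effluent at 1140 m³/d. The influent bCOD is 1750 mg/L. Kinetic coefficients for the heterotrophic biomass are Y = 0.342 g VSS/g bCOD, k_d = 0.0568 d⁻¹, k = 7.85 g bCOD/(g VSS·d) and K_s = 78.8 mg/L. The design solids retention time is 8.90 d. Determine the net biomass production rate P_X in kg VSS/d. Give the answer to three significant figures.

From the Monod/SRT balance for a CMAS, S = K_s·(1+k_d θ_c)/[θ_c·(Y k − k_d) − 1] = 78.8 × (1 + 0.0568 × 8.90) / [8.90 × (0.342 × 7.85 − 0.0568) − 1] = 118.6 / 22.39 = 5.299 mg/L.
The observed yield is Y_obs = Y/(1 + k_d·θ_c) = 0.342 / (1 + 0.0568 × 8.90) = 0.342 / 1.506 = 0.2272 g VSS per g bCOD removed.
Mass of bCOD removed per day: Q(S₀ − S) = 1140 × 1745 g/m³ = 1989 kg/d.
Biomass produced: P_X = Y_obs·Q·ΔS = 0.2272 × 1989 ≈ 451.8 kg VSS/d.

P_X ≈ 452 kg VSS/d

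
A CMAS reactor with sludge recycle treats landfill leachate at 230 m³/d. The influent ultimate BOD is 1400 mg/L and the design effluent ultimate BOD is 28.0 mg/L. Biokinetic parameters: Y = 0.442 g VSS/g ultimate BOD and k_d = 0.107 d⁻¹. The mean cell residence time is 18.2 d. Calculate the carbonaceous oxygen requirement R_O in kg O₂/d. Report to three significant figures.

R_O ≈ 248 kg O₂/d

Observed yield with endogenous decay: Y_obs = Y / (1 + k_d·θ_c) = 0.442 / (1 + 0.107 × 18.2) = 0.442 / 2.947 = 0.1500 g VSS/g ultimate BOD.
Mass of ultimate BOD removed per day: Q(S₀ − S) = 230 × 1372 g/m³ = 315.6 kg/d.
Net sludge production P_X = 0.1500 × 315.6 = 47.32 kg VSS/d.
R_O = Q·(S₀ − S) − 1.42·P_X = 315.6 − 1.42 × 47.32 = 248.4 kg O₂/d.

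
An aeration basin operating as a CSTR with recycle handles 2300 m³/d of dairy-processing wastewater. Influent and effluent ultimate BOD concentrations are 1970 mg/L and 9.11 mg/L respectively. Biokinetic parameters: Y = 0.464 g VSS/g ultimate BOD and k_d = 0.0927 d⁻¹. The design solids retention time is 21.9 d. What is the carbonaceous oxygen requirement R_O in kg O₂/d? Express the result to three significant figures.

Y_obs = Y / (1 + k_d θ_c) = 0.464 / (1 + 0.0927 × 21.9) = 0.464 / 3.030 = 0.1531.
Q·(S₀ − S) = 2300 × (1970 − 9.11) × 10⁻³ = 4510 kg/d removed.
Biomass synthesised: P_X = Y_obs × 4510 = 690.6 kg VSS/d.
R_O = Q·(S₀ − S) − 1.42·P_X = 4510 − 1.42 × 690.6 = 3529 kg O₂/d.

R_O ≈ 3530 kg O₂/d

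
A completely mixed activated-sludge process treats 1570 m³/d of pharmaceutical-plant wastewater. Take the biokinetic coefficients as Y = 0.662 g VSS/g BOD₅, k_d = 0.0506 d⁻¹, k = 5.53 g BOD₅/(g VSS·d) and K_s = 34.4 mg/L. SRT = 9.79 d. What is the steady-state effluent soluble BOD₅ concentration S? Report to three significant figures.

S ≈ 1.50 mg/L

Effluent substrate depends only on kinetics and SRT: S = K_s(1 + k_d θ_c) / [θ_c(Yk − k_d) − 1] = 34.4 × (1 + 0.0506 × 9.79) / [9.79 × (0.662 × 5.53 − 0.0506) − 1] = 51.44 / 34.34 = 1.498 mg/L.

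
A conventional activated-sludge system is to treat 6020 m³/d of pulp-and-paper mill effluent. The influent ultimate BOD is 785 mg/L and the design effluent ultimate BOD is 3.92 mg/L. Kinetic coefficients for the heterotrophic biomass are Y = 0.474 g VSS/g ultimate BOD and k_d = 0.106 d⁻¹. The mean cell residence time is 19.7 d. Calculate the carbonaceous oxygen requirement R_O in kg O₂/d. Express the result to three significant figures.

R_O ≈ 3680 kg O₂/d

Correct the yield for decay: Y_obs = Y/(1 + k_d θ_c) = 0.474 / (1 + 0.106 × 19.7) = 0.474 / 3.088 = 0.1535.
Mass of ultimate BOD removed per day: Q(S₀ − S) = 6020 × 781.1 g/m³ = 4702 kg/d.
Net sludge production P_X = 0.1535 × 4702 = 721.7 kg VSS/d.
R_O = Q·(S₀ − S) − 1.42·P_X = 4702 − 1.42 × 721.7 = 3677 kg O₂/d.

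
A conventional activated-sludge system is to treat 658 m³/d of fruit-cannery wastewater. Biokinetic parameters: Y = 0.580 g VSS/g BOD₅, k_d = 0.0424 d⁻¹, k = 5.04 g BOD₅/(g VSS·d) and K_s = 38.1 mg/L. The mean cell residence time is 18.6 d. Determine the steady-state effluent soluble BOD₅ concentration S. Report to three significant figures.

For a completely mixed reactor with recycle the Lawrence–McCarty relation gives S = K_s·(1 + k_d·θ_c) / [θ_c·(Y·k − k_d) − 1] = 38.1 × (1 + 0.0424 × 18.6) / [18.6 × (0.580 × 5.04 − 0.0424) − 1] = 68.15 / 52.58 = 1.296 mg/L.

S ≈ 1.30 mg/L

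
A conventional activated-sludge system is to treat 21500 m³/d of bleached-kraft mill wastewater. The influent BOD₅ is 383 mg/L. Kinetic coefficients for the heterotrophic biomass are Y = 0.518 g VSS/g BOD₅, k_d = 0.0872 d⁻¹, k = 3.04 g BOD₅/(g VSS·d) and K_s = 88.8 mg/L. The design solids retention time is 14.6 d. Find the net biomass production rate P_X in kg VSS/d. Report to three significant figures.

Effluent substrate depends only on kinetics and SRT: S = K_s(1 + k_d θ_c) / [θ_c(Yk − k_d) − 1] = 88.8 × (1 + 0.0872 × 14.6) / [14.6 × (0.518 × 3.04 − 0.0872) − 1] = 201.9 / 20.72 = 9.743 mg/L.
Y_obs = Y / (1 + k_d θ_c) = 0.518 / (1 + 0.0872 × 14.6) = 0.518 / 2.273 = 0.2279.
ΔS = 383 − 9.74 = 373.3 mg/L, so the substrate removal rate is 21500 × 373.3/1000 = 8025 kg BOD₅/d.
Net biomass production P_X = Y_obs × Q·(S₀ − S) = 0.2279 × 8025 = 1829 kg VSS/d.

P_X ≈ 1830 kg VSS/d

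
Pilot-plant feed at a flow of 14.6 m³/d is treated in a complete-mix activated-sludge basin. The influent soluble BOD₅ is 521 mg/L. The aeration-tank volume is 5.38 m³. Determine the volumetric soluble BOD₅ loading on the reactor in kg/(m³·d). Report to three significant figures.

Applied soluble BOD₅ load per unit volume = Q·S₀/V = (14.6 × 521/1000)/5.380 = 1.414 kg soluble BOD₅·m⁻³·d⁻¹.

L_v ≈ 1.41 kg soluble BOD₅/(m³·d)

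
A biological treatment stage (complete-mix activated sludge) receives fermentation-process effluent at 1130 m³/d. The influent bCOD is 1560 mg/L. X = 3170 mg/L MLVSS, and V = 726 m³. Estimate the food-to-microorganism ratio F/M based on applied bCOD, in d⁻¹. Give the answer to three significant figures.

F/M ≈ 0.766 d⁻¹

F/M = Q·S₀ / (V·X) = 1130 × 1560 / (726.0 × 3170) = 0.7660 g bCOD·(g VSS·d)⁻¹.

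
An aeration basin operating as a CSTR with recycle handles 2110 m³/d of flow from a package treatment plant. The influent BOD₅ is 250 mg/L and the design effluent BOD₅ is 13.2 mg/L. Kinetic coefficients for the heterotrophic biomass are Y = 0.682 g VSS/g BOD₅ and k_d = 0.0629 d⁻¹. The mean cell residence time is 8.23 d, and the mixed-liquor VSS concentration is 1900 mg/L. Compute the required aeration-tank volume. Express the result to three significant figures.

Rearranging the biomass balance for a CMAS with decay, V = Y·Q·ΔS·θ_c / [X·(1+k_d θ_c)] = 0.682 × 2110 × (250 − 13.2) × 8.23 / [1900 × (1 + 0.0629 × 8.23)] = 2.8×10^6 / 2884 = 972.6 m³.

V ≈ 973 m³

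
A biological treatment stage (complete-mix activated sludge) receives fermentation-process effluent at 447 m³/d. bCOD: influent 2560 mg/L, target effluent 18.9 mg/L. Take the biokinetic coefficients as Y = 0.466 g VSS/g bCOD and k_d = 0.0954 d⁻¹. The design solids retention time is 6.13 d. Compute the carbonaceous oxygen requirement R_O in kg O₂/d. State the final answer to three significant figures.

Y_obs = Y / (1 + k_d θ_c) = 0.466 / (1 + 0.0954 × 6.13) = 0.466 / 1.585 = 0.2940.
Q·(S₀ − S) = 447 × (2560 − 18.9) × 10⁻³ = 1136 kg/d removed.
Biomass synthesised: P_X = Y_obs × 1136 = 334.0 kg VSS/d.
R_O = Q·(S₀ − S) − 1.42·P_X = 1136 − 1.42 × 334.0 = 661.6 kg O₂/d.

R_O ≈ 662 kg O₂/d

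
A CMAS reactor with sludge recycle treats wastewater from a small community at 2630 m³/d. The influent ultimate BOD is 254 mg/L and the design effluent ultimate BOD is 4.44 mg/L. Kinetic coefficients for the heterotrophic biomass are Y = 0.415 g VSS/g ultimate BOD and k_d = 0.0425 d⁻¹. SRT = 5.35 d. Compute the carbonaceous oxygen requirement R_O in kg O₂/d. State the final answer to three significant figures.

R_O ≈ 341 kg O₂/d

Y_obs = Y / (1 + k_d θ_c) = 0.415 / (1 + 0.0425 × 5.35) = 0.415 / 1.227 = 0.3381.
Mass of ultimate BOD removed per day: Q(S₀ − S) = 2630 × 249.6 g/m³ = 656.3 kg/d.
Net sludge production P_X = 0.3381 × 656.3 = 221.9 kg VSS/d.
Carbonaceous O₂ demand = substrate oxidised − cell-mass equivalent = 656.3 − 1.42 × 221.9 = 341.2 kg O₂/d.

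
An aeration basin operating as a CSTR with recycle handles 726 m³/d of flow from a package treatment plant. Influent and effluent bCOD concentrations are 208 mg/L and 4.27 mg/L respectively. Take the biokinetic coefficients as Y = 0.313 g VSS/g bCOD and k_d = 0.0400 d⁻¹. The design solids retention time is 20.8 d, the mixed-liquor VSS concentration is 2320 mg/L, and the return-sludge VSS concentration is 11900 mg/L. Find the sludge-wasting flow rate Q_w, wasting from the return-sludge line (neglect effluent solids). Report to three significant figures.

Steady-state biomass mass balance: V·X·(1 + k_d·θ_c) = Y·Q·(S₀ − S)·θ_c, so V = 0.313 × 726 × (208 − 4.27) × 20.8 / [2320 × (1 + 0.0400 × 20.8)] = 9.63×10^5 / 4250 = 226.6 m³.
θ_c = V·X/(Q_w·X_r) when wasting from the recycle, so Q_w = V·X/(θ_c·X_r) = 226.6 × 2320 / (20.8 × 11900) = 2.124 m³/d.

Q_w ≈ 2.12 m³/d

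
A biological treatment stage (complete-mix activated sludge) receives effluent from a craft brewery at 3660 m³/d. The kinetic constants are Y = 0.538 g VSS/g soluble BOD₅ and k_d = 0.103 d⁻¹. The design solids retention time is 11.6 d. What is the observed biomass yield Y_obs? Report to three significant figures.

The observed yield is Y_obs = Y/(1 + k_d·θ_c) = 0.538 / (1 + 0.103 × 11.6) = 0.538 / 2.195 = 0.2451 g VSS per g soluble BOD₅ removed.

Y_obs ≈ 0.245 g VSS/g soluble BOD₅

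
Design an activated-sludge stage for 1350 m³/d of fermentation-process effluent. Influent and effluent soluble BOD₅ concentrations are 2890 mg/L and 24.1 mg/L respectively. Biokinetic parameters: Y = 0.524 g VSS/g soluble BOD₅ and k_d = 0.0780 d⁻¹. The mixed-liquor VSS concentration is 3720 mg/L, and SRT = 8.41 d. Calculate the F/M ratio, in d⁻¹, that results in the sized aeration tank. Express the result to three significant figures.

From the SRT design equation V = Y Q (S₀−S) θ_c / [X (1 + k_d θ_c)] = 0.524 × 1350 × (2890 − 24.1) × 8.41 / [3720 × (1 + 0.0780 × 8.41)] = 1.7×10^7 / 6160 = 2768 m³.
Food-to-microorganism ratio F/M = Q S₀ / (V X) = 1350 × 2890 / (2768 × 3720) = 0.3789 d⁻¹.

F/M ≈ 0.379 d⁻¹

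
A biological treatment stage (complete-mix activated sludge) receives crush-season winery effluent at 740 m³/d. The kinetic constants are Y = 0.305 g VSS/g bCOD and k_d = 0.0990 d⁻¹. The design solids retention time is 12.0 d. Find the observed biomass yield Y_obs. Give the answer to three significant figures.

Observed yield with endogenous decay: Y_obs = Y / (1 + k_d·θ_c) = 0.305 / (1 + 0.0990 × 12.0) = 0.305 / 2.188 = 0.1394 g VSS/g bCOD.

Y_obs ≈ 0.139 g VSS/g bCOD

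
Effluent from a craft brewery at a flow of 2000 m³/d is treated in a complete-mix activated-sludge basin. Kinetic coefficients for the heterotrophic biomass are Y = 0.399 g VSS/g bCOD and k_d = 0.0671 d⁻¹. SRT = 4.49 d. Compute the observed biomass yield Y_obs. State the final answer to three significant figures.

Y_obs ≈ 0.307 g VSS/g bCOD

Correct the yield for decay: Y_obs = Y/(1 + k_d θ_c) = 0.399 / (1 + 0.0671 × 4.49) = 0.399 / 1.301 = 0.3066.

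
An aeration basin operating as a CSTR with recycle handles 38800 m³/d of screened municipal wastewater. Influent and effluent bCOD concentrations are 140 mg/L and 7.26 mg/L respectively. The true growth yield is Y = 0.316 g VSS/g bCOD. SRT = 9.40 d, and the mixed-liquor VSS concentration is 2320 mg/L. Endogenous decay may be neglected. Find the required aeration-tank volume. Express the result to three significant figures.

Biomass mass balance (decay neglected): V·X = Y·Q·(S₀ − S)·θ_c, so V = 0.316 × 38800 × (140 − 7.26) × 9.40 / 2320 = 6594 m³.

V ≈ 6590 m³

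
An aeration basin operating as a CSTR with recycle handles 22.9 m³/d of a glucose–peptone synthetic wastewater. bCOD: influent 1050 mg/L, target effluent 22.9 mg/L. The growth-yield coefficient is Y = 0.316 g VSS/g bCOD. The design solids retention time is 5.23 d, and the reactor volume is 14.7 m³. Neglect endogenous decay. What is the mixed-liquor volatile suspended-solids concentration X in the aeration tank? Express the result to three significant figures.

X ≈ 2640 mg/L

X = Y·Q·ΔS·θ_c / V = 0.316 × 22.9 × (1050 − 22.9) × 5.23 / 14.7 = 2644 mg/L.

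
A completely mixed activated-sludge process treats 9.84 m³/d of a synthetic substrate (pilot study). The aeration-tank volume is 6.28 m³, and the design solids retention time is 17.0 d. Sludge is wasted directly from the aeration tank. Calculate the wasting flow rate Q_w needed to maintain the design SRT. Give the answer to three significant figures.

Q_w ≈ 0.369 m³/d

With mixed-liquor wasting, θ_c = V/Q_w, so Q_w = V/θ_c = 6.280/17.0 = 0.3694 m³/d.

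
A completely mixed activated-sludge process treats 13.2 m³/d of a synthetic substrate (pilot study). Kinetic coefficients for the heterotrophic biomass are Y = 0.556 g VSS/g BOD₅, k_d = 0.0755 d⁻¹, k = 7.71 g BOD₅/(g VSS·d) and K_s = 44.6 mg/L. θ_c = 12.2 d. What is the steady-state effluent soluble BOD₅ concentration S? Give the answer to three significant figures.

From the Monod/SRT balance for a CMAS, S = K_s·(1+k_d θ_c)/[θ_c·(Y k − k_d) − 1] = 44.6 × (1 + 0.0755 × 12.2) / [12.2 × (0.556 × 7.71 − 0.0755) − 1] = 85.68 / 50.38 = 1.701 mg/L.

S ≈ 1.70 mg/L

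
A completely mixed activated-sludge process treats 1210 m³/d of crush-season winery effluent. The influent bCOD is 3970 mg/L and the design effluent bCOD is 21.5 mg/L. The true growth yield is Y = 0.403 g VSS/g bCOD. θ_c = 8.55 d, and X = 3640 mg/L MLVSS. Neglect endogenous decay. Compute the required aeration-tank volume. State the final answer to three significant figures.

With k_d = 0 the design equation reduces to V = Y Q (S₀−S) θ_c / X = 0.403 × 1210 × (3970 − 21.5) × 8.55 / 3640 = 4523 m³.

V ≈ 4520 m³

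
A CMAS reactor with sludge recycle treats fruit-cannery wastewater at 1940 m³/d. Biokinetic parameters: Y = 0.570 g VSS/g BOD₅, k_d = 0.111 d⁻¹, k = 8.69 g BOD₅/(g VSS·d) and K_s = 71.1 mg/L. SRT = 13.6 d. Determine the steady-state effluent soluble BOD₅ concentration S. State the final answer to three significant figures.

S ≈ 2.75 mg/L

For a completely mixed reactor with recycle the Lawrence–McCarty relation gives S = K_s·(1 + k_d·θ_c) / [θ_c·(Y·k − k_d) − 1] = 71.1 × (1 + 0.111 × 13.6) / [13.6 × (0.570 × 8.69 − 0.111) − 1] = 178.4 / 64.86 = 2.751 mg/L.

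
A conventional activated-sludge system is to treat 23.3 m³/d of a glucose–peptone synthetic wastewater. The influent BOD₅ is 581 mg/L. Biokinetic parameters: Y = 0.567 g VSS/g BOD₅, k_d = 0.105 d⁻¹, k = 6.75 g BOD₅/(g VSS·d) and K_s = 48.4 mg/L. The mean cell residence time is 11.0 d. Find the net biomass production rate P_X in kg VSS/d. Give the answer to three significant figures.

P_X ≈ 3.55 kg VSS/d

For a completely mixed reactor with recycle the Lawrence–McCarty relation gives S = K_s·(1 + k_d·θ_c) / [θ_c·(Y·k − k_d) − 1] = 48.4 × (1 + 0.105 × 11.0) / [11.0 × (0.567 × 6.75 − 0.105) − 1] = 104.3 / 39.94 = 2.611 mg/L.
Y_obs = Y / (1 + k_d θ_c) = 0.567 / (1 + 0.105 × 11.0) = 0.567 / 2.155 = 0.2631.
ΔS = 581 − 2.61 = 578.4 mg/L, so the substrate removal rate is 23.3 × 578.4/1000 = 13.48 kg BOD₅/d.
Net biomass production P_X = Y_obs × Q·(S₀ − S) = 0.2631 × 13.48 = 3.546 kg VSS/d.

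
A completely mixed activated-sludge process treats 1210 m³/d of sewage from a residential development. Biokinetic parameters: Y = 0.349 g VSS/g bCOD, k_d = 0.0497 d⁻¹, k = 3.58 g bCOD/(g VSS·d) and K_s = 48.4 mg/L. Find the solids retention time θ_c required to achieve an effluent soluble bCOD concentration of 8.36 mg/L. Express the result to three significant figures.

θ_c ≈ 7.44 d

Specific growth rate at S = 8.36 mg/L: μ = YkS/(K_s+S) = 0.349·3.58·8.36/(48.4+8.36) = 0.1840 d⁻¹.
Then 1/θ_c = μ − k_d = 0.1840 − 0.0497 = 0.1343 d⁻¹, giving θ_c = 7.445 d.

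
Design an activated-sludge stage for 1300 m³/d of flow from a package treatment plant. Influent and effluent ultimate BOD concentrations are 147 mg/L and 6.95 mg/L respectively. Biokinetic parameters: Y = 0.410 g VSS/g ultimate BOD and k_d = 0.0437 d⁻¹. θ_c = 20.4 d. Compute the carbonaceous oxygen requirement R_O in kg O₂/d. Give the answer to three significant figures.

R_O ≈ 126 kg O₂/d

Y_obs = Y / (1 + k_d θ_c) = 0.410 / (1 + 0.0437 × 20.4) = 0.410 / 1.891 = 0.2168.
ΔS = 147 − 6.95 = 140.1 mg/L, so the substrate removal rate is 1300 × 140.1/1000 = 182.1 kg ultimate BOD/d.
P_X = Y_obs·Q·(S₀ − S) = 0.2168 × 182.1 = 39.46 kg VSS/d.
R_O = Q·(S₀ − S) − 1.42·P_X = 182.1 − 1.42 × 39.46 = 126.0 kg O₂/d.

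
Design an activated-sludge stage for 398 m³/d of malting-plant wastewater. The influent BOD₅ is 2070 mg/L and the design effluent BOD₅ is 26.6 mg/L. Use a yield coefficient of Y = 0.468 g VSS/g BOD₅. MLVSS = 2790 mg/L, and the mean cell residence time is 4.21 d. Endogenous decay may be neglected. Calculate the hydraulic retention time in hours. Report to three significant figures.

τ ≈ 34.6 h

With k_d = 0 the design equation reduces to V = Y Q (S₀−S) θ_c / X = 0.468 × 398 × (2070 − 26.6) × 4.21 / 2790 = 574.3 m³.
Hydraulic retention time τ = V/Q = 574.3 / 398 = 1.443 d = 34.63 h.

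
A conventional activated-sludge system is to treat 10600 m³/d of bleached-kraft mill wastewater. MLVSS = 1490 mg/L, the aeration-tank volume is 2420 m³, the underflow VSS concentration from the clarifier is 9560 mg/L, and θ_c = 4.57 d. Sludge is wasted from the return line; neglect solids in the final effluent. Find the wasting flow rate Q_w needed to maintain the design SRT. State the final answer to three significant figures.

Wasting from the return line (neglecting effluent solids): Q_w = V·X / (θ_c·X_r) = 2420 × 1490 / (4.57 × 9560) = 82.53 m³/d.

Q_w ≈ 82.5 m³/d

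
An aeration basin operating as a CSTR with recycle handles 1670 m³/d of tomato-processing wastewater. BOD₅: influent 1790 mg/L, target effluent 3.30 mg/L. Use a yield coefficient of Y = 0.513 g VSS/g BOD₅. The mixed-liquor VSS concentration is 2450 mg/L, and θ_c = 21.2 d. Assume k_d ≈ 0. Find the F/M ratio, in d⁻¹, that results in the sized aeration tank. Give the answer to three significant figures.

F/M ≈ 0.0921 d⁻¹

With k_d = 0 the design equation reduces to V = Y Q (S₀−S) θ_c / X = 0.513 × 1670 × (1790 − 3.30) × 21.2 / 2450 = 13245 m³.
F/M = applied load / biomass = Q·S₀/(V·X) = 1670 × 1790 / (13245 × 2450) = 0.09212 d⁻¹.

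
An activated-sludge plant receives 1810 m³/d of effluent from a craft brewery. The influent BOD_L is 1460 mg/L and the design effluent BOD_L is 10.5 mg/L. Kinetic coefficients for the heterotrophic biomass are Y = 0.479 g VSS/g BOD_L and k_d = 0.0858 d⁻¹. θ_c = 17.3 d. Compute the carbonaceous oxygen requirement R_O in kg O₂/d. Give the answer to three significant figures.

The observed yield is Y_obs = Y/(1 + k_d·θ_c) = 0.479 / (1 + 0.0858 × 17.3) = 0.479 / 2.484 = 0.1928 g VSS per g BOD_L removed.
Substrate removed = Q·(S₀ − S) = 1810 m³/d × (1460 − 10.5) g/m³ = 2.62×10^6 g/d = 2624 kg/d.
P_X = Y_obs·Q·(S₀ − S) = 0.1928 × 2624 = 505.8 kg VSS/d.
R_O = Q·ΔS − 1.42 P_X = 2624 − 718.3 = 1905 kg O₂/d.

R_O ≈ 1910 kg O₂/d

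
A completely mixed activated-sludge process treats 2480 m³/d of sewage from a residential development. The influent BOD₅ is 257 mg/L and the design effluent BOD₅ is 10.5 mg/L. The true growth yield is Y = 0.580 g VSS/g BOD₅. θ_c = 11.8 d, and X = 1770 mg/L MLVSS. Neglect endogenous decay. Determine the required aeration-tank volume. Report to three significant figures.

V ≈ 2360 m³

V·X = Y·Q·ΔS·θ_c gives V = 0.580 × 2480 × (257 − 10.5) × 11.8 / 1770 = 2364 m³.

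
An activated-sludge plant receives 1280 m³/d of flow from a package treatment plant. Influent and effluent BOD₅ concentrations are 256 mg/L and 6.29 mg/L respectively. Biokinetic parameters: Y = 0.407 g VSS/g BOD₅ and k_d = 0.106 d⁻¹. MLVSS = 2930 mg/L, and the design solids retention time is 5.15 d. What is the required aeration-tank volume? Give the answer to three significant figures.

V ≈ 148 m³

From the SRT design equation V = Y Q (S₀−S) θ_c / [X (1 + k_d θ_c)] = 0.407 × 1280 × (256 − 6.29) × 5.15 / [2930 × (1 + 0.106 × 5.15)] = 6.7×10^5 / 4529 = 147.9 m³.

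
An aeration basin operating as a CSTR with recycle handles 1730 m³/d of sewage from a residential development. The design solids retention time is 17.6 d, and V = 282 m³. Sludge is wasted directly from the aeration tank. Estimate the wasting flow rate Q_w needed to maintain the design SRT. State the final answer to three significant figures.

Q_w ≈ 16.0 m³/d

For wasting at MLVSS concentration, Q_w = V/θ_c = 282.0/17.6 = 16.02 m³/d.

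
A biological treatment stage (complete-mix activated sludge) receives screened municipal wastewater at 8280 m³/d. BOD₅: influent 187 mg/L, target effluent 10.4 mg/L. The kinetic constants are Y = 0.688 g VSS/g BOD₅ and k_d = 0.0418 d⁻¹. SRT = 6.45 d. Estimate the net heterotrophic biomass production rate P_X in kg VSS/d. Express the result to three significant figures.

P_X ≈ 792 kg VSS/d

The observed yield is Y_obs = Y/(1 + k_d·θ_c) = 0.688 / (1 + 0.0418 × 6.45) = 0.688 / 1.270 = 0.5419 g VSS per g BOD₅ removed.
Substrate removed = Q·(S₀ − S) = 8280 m³/d × (187 − 10.4) g/m³ = 1.46×10^6 g/d = 1462 kg/d.
P_X = Y_obs · Q(S₀ − S) = 0.5419 × 1462 = 792.4 kg VSS/d.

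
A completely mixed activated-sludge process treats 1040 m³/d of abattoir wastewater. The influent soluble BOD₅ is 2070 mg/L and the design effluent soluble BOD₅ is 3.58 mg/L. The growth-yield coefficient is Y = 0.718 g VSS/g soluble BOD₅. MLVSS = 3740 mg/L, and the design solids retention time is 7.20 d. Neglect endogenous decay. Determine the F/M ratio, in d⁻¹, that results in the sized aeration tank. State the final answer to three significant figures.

Biomass mass balance (decay neglected): V·X = Y·Q·(S₀ − S)·θ_c, so V = 0.718 × 1040 × (2070 − 3.58) × 7.20 / 3740 = 2971 m³.
Food-to-microorganism ratio F/M = Q S₀ / (V X) = 1040 × 2070 / (2971 × 3740) = 0.1938 d⁻¹.

F/M ≈ 0.194 d⁻¹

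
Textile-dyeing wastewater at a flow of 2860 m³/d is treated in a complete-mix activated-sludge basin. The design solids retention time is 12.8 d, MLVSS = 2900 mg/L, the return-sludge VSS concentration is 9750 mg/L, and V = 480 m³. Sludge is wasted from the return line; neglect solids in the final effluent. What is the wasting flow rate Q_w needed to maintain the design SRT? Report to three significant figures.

Wasting from the return line (neglecting effluent solids): Q_w = V·X / (θ_c·X_r) = 480.0 × 2900 / (12.8 × 9750) = 11.15 m³/d.

Q_w ≈ 11.2 m³/d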